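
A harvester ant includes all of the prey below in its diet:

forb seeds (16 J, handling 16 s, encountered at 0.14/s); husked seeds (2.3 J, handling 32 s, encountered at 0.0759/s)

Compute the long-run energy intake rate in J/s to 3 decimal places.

R = (0.14×16 + 0.0759×2.3) / (1 + 0.14×16 + 0.0759×32) = 2.415/5.669 = 0.4259 J/s.

0.426 J/s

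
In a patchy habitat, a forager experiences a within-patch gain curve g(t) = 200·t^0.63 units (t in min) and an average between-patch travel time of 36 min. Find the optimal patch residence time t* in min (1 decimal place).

61.3 min

Optimal t* satisfies g'(t*) = g(t*)/(T + t*).
g'(t) = 0.63·200·t^-0.37. Setting 0.63·200·t^-0.37 = 200·t^0.63/(36+t) gives 0.63(36+t) = t, so 0.37·t = 0.63×36.
t* = 0.63×36/0.37 = 61.3 min.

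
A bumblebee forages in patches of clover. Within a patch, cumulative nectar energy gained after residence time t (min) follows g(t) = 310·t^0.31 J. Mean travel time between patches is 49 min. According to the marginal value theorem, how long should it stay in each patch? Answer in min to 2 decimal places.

22.01 min

Maximise g(t)/(T+t): set derivative to zero → g'(t)(T+t) = g(t).
g'(t) = 0.31·310·t^-0.69. Setting 0.31·310·t^-0.69 = 310·t^0.31/(49+t) gives 0.31(49+t) = t, so 0.69·t = 0.31×49.
t* = 0.31×49/0.69 = 22.01 min.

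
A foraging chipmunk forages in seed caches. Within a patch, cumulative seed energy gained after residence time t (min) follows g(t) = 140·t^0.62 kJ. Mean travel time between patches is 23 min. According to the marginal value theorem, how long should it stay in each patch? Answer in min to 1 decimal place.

Optimal t* satisfies g'(t*) = g(t*)/(T + t*).
g'(t) = 0.62·140·t^-0.38. Setting 0.62·140·t^-0.38 = 140·t^0.62/(23+t) gives 0.62(23+t) = t, so 0.38·t = 0.62×23.
t* = 0.62×23/0.38 = 37.53 min.

37.5 min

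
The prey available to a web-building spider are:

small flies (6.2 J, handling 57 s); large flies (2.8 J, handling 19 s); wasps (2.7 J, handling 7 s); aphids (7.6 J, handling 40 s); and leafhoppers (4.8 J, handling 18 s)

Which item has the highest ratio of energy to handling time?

wasps

In descending order of E/h:
wasps: 2.7/7 = 0.386 J/s
leafhoppers: 4.8/18 = 0.267 J/s
aphids: 7.6/40 = 0.19 J/s
large flies: 2.8/19 = 0.147 J/s
small flies: 6.2/57 = 0.109 J/s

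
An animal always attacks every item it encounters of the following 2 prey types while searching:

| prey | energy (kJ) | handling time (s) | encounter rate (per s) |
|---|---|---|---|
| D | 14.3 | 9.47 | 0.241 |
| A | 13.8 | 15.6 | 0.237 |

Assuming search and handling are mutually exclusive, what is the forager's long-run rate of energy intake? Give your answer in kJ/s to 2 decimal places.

Energy encountered per unit search time: 0.241×14.3 + 0.237×13.8 = 6.717 kJ/s.
Handling time per unit search time: 0.241×9.47 + 0.237×15.6 = 5.979.
Rate = 6.717/(1 + 5.979) = 0.9624 kJ/s.

0.96 kJ/s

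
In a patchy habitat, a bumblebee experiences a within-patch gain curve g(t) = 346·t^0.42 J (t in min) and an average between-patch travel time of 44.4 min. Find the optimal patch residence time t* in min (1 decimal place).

32.2 min

Maximise g(t)/(T+t): set derivative to zero → g'(t)(T+t) = g(t).
g'(t) = 0.42·346·t^-0.58. Setting 0.42·346·t^-0.58 = 346·t^0.42/(44.4+t) gives 0.42(44.4+t) = t, so 0.58·t = 0.42×44.4.
t* = 0.42×44.4/0.58 = 32.15 min.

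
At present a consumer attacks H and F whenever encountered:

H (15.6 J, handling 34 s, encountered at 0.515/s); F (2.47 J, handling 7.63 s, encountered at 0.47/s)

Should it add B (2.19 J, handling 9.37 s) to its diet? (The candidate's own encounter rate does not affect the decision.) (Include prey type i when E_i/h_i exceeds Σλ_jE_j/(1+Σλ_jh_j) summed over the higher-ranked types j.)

No

On H and F alone, R = ΣλE/(1+Σλh) = 9.195/22.1 = 0.4161 J/s.
B: E/h = 2.19/9.37 = 0.2337 J/s.
0.2337 < 0.4161, so adding B would lower the average — exclude it.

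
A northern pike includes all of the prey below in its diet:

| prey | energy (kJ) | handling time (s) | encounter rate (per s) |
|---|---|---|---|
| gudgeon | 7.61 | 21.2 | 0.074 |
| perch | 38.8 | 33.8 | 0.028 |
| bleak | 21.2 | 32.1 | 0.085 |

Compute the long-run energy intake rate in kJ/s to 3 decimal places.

R = (0.074×7.61 + 0.028×38.8 + 0.085×21.2) / (1 + 0.074×21.2 + 0.028×33.8 + 0.085×32.1) = 3.452/6.244 = 0.5528 kJ/s.

0.553 kJ/s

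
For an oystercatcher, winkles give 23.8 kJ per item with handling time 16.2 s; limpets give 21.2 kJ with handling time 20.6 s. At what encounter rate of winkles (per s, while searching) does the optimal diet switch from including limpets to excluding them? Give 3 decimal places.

At the threshold, the rate on winkles alone equals the profitability of limpets: λ·23.8/(1 + λ·16.2) = 21.2/20.6 = 1.029.
Rearranging, λ(23.8 − 1.029×16.2) = 1.029, so λ = 1.029/7.128 = 0.1444 per s.

0.144 per s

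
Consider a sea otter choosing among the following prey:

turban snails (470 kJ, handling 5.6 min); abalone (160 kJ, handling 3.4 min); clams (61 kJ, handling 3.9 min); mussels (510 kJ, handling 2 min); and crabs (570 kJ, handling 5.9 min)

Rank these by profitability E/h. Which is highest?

In descending order of E/h:
mussels: 510/2 = 255 kJ/min
crabs: 570/5.9 = 96.6 kJ/min
turban snails: 470/5.6 = 83.9 kJ/min
abalone: 160/3.4 = 47.1 kJ/min
clams: 61/3.9 = 15.6 kJ/min

mussels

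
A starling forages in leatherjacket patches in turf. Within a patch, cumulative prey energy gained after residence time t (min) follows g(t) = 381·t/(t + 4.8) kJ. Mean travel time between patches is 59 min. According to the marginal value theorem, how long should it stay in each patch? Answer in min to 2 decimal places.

16.83 min

By the marginal value theorem, leave when the instantaneous gain rate g'(t) equals the habitat-wide average g(t)/(T + t).
g'(t) = 381·4.8/(t + 4.8)². Setting 381·4.8/(t+4.8)² = 381t/[(t+4.8)(59+t)] gives 4.8(59+t) = t(t+4.8), so t² = 4.8×59 = 283.2.
t* = √283.2 = 16.83 min.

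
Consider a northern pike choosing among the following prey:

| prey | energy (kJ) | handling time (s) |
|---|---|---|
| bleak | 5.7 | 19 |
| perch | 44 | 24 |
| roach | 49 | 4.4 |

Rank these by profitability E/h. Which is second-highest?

Profitability E/h (kJ/s): bleak = 5.7/19 = 0.3, perch = 44/24 = 1.83, roach = 49/4.4 = 11.1.
Ranked: roach > perch > bleak.

perch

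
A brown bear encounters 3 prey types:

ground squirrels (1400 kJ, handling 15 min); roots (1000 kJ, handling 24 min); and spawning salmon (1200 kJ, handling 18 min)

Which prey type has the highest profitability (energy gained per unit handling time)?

In descending order of E/h:
ground squirrels: 1400/15 = 93.3 kJ/min
spawning salmon: 1200/18 = 66.7 kJ/min
roots: 1000/24 = 41.7 kJ/min

ground squirrels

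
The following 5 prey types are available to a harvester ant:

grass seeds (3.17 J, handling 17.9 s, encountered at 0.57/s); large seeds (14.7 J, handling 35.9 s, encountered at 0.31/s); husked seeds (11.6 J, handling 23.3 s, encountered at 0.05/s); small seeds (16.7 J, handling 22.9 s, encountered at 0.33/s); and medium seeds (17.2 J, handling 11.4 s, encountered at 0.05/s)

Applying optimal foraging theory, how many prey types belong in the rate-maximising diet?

2

Profitabilities (E/h, J/s): medium seeds 1.51, small seeds 0.729, husked seeds 0.498, large seeds 0.409, grass seeds 0.177. Add prey in this order while the next type's profitability exceeds the intake rate on those already taken.
Rate on top 1: 0.5478. small seeds: 0.729 > 0.5478 → include.
Rate on top 2: 0.698. husked seeds: 0.498 < 0.698 → exclude; stop.
Optimal diet: medium seeds, small seeds — 2 of 5 types.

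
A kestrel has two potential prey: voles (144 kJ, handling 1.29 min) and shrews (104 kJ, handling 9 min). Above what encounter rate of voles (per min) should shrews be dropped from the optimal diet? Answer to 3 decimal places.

Drop shrews once their profitability E₂/h₂ falls below the rate achievable on voles alone: E₂/h₂ = λE₁/(1 + λh₁).
Solve for λ: λE₁h₂ = E₂(1 + λh₁) → λ(E₁h₂ − E₂h₁) = E₂ → λ = E₂/(E₁h₂ − E₂h₁).
λ = 104/(144×9 − 104×1.29) = 104/1162 = 0.08951 per min.

0.090 per min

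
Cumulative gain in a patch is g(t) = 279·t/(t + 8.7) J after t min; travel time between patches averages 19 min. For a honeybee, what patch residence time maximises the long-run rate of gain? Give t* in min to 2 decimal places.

12.86 min

By the marginal value theorem, leave when the instantaneous gain rate g'(t) equals the habitat-wide average g(t)/(T + t).
g'(t) = 279·8.7/(t + 8.7)². Setting 279·8.7/(t+8.7)² = 279t/[(t+8.7)(19+t)] gives 8.7(19+t) = t(t+8.7), so t² = 8.7×19 = 165.3.
t* = √165.3 = 12.86 min.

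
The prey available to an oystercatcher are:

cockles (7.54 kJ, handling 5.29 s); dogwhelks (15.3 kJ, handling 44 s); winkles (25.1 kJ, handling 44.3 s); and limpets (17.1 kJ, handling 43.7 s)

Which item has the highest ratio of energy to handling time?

In descending order of E/h:
cockles: 7.54/5.29 = 1.43 kJ/s
winkles: 25.1/44.3 = 0.567 kJ/s
limpets: 17.1/43.7 = 0.391 kJ/s
dogwhelks: 15.3/44 = 0.348 kJ/s

cockles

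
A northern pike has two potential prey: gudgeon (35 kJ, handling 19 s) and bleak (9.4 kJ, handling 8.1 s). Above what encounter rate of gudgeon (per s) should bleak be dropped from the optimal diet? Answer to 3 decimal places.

The zero-one rule: include bleak iff E₂/h₂ > λE₁/(1+λh₁). Equality gives the switch point.
λE₁h₂ = E₂ + λE₂h₁ ⇒ λ = E₂/(E₁h₂ − E₂h₁) = 9.4/(283.5 − 178.6) = 0.08961 per s.

0.090 per s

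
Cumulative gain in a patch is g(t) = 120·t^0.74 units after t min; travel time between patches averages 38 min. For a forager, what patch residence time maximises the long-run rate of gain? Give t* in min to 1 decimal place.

Maximise g(t)/(T+t): set derivative to zero → g'(t)(T+t) = g(t).
g'(t) = 0.74·120·t^-0.26. Setting 0.74·120·t^-0.26 = 120·t^0.74/(38+t) gives 0.74(38+t) = t, so 0.26·t = 0.74×38.
t* = 0.74×38/0.26 = 108.2 min.

108.2 min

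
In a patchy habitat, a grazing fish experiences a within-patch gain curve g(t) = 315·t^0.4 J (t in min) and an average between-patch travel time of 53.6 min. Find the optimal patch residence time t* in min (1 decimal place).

Optimal t* satisfies g'(t*) = g(t*)/(T + t*).
g'(t) = 0.4·315·t^-0.6. Setting 0.4·315·t^-0.6 = 315·t^0.4/(53.6+t) gives 0.4(53.6+t) = t, so 0.60·t = 0.4×53.6.
t* = 0.4×53.6/0.60 = 35.73 min.

35.7 min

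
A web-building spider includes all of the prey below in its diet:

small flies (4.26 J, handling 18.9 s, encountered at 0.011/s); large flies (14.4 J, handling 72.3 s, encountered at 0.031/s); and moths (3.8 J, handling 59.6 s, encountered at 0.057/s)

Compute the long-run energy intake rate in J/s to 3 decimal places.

Energy encountered per unit search time: 0.011×4.26 + 0.031×14.4 + 0.057×3.8 = 0.7099 J/s.
Handling time per unit search time: 0.011×18.9 + 0.031×72.3 + 0.057×59.6 = 5.846.
Rate = 0.7099/(1 + 5.846) = 0.1037 J/s.

0.104 J/s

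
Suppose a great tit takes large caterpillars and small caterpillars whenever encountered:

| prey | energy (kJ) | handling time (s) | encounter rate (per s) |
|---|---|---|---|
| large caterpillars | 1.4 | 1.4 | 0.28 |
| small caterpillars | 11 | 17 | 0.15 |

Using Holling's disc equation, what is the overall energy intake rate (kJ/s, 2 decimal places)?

0.52 kJ/s

R = (0.28×1.4 + 0.15×11) / (1 + 0.28×1.4 + 0.15×17) = 2.042/3.942 = 0.518 kJ/s.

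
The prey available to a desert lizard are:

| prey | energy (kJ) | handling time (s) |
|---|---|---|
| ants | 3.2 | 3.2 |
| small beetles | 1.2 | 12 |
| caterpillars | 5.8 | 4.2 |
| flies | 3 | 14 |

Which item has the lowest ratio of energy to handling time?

small beetles

Profitability E/h (kJ/s): ants = 3.2/3.2 = 1, small beetles = 1.2/12 = 0.1, caterpillars = 5.8/4.2 = 1.38, flies = 3/14 = 0.214.
Ranked: caterpillars > ants > flies > small beetles.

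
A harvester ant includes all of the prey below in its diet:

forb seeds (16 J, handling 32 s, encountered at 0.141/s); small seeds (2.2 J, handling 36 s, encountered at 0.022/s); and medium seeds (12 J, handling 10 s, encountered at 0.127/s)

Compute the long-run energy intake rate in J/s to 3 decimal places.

0.505 J/s

Energy encountered per unit search time: 0.141×16 + 0.022×2.2 + 0.127×12 = 3.828 J/s.
Handling time per unit search time: 0.141×32 + 0.022×36 + 0.127×10 = 6.574.
Rate = 3.828/(1 + 6.574) = 0.5055 J/s.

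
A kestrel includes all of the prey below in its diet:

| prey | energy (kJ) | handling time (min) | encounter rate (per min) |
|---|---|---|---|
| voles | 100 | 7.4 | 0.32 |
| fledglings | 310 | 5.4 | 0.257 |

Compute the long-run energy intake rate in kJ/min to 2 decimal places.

23.48 kJ/min

R = (0.32×100 + 0.257×310) / (1 + 0.32×7.4 + 0.257×5.4) = 111.7/4.756 = 23.48 kJ/min.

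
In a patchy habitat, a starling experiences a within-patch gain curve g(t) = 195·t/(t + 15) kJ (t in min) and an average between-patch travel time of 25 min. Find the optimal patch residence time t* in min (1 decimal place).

19.4 min

By the marginal value theorem, leave when the instantaneous gain rate g'(t) equals the habitat-wide average g(t)/(T + t).
g'(t) = 195·15/(t + 15)². Setting 195·15/(t+15)² = 195t/[(t+15)(25+t)] gives 15(25+t) = t(t+15), so t² = 15×25 = 375.
t* = √375 = 19.36 min.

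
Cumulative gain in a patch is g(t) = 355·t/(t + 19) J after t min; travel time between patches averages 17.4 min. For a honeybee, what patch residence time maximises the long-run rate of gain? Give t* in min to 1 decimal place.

Maximise g(t)/(T+t): set derivative to zero → g'(t)(T+t) = g(t).
g'(t) = 355·19/(t + 19)². Setting 355·19/(t+19)² = 355t/[(t+19)(17.4+t)] gives 19(17.4+t) = t(t+19), so t² = 19×17.4 = 330.6.
t* = √330.6 = 18.18 min.

18.2 min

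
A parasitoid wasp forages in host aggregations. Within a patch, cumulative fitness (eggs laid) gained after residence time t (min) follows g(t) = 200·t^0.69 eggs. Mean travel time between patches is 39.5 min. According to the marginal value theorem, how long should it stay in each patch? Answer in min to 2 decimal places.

Maximise g(t)/(T+t): set derivative to zero → g'(t)(T+t) = g(t).
g'(t) = 0.69·200·t^-0.31. Setting 0.69·200·t^-0.31 = 200·t^0.69/(39.5+t) gives 0.69(39.5+t) = t, so 0.31·t = 0.69×39.5.
t* = 0.69×39.5/0.31 = 87.92 min.

87.92 min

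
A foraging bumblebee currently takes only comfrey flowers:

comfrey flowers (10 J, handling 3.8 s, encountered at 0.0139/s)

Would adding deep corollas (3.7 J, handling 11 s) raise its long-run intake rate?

Yes

Current rate: (0.0139×10)/(1 + 0.0139×3.8) = 0.132 J/s.
deep corollas: E/h = 3.7/11 = 0.3364 J/s.
0.3364 > 0.132, so adding deep corollas raises the average — include it.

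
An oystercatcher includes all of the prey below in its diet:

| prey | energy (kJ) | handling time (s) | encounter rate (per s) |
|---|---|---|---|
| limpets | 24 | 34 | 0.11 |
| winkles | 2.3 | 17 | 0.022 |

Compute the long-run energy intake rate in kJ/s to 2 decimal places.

R = (0.11×24 + 0.022×2.3) / (1 + 0.11×34 + 0.022×17) = 2.691/5.114 = 0.5261 kJ/s.

0.53 kJ/s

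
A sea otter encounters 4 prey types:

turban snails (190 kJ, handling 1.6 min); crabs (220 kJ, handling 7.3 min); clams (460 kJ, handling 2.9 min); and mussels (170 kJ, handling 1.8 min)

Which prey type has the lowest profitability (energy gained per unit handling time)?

Profitability E/h (kJ/min): turban snails = 190/1.6 = 119, crabs = 220/7.3 = 30.1, clams = 460/2.9 = 159, mussels = 170/1.8 = 94.4.
Ranked: clams > turban snails > mussels > crabs.

crabs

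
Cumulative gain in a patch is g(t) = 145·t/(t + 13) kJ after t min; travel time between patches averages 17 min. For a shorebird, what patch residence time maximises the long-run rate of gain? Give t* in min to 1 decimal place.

14.9 min

Maximise g(t)/(T+t): set derivative to zero → g'(t)(T+t) = g(t).
g'(t) = 145·13/(t + 13)². Setting 145·13/(t+13)² = 145t/[(t+13)(17+t)] gives 13(17+t) = t(t+13), so t² = 13×17 = 221.
t* = √221 = 14.87 min.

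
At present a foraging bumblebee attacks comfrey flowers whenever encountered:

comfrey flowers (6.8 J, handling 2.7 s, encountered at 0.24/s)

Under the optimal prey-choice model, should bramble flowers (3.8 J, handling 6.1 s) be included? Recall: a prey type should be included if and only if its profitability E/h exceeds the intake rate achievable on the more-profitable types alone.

Intake rate on the current diet: R = (0.24×6.8) / (1 + 0.24×2.7) = 1.632/1.648 = 0.9903 J/s.
bramble flowers: E/h = 3.8/6.1 = 0.623 J/s.
0.623 < 0.9903, so adding bramble flowers would lower the average — exclude it.

No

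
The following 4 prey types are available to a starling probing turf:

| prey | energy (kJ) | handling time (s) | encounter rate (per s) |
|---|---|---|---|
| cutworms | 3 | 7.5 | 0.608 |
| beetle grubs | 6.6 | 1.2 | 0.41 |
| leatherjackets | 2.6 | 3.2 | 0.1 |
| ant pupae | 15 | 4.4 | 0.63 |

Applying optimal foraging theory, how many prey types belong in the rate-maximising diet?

Profitabilities (E/h, kJ/s): beetle grubs 5.5, ant pupae 3.41, leatherjackets 0.812, cutworms 0.4. Add prey in this order while the next type's profitability exceeds the intake rate on those already taken.
Rate on top 1: 1.814. ant pupae: 3.41 > 1.814 → include.
Rate on top 2: 2.851. leatherjackets: 0.812 < 2.851 → exclude; stop.
Optimal diet: beetle grubs, ant pupae — 2 of 4 types.

2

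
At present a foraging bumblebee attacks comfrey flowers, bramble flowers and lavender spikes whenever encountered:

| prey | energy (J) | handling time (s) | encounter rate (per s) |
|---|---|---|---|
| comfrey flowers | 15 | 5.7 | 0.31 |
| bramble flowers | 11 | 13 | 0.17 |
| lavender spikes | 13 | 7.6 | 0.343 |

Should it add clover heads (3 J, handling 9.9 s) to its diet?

Intake rate on the current diet: R = (0.31×15 + 0.17×11 + 0.343×13) / (1 + 0.31×5.7 + 0.17×13 + 0.343×7.6) = 10.98/7.584 = 1.448 J/s.
Profitability of clover heads: 3/9.9 = 0.303 J/s.
Since 0.303 < R, time spent handling clover heads is better spent searching.

No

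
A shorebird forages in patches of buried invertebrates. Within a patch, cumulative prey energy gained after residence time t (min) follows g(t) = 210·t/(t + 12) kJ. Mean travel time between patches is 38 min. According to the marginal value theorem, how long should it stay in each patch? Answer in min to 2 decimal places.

Optimal t* satisfies g'(t*) = g(t*)/(T + t*).
g'(t) = 210·12/(t + 12)². Setting 210·12/(t+12)² = 210t/[(t+12)(38+t)] gives 12(38+t) = t(t+12), so t² = 12×38 = 456.
t* = √456 = 21.35 min.

21.35 min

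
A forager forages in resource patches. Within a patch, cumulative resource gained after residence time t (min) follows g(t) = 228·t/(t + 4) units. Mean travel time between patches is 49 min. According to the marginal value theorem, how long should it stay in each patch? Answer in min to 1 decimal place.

14.0 min

Optimal t* satisfies g'(t*) = g(t*)/(T + t*).
g'(t) = 228·4/(t + 4)². Setting 228·4/(t+4)² = 228t/[(t+4)(49+t)] gives 4(49+t) = t(t+4), so t² = 4×49 = 196.
t* = √196 = 14 min.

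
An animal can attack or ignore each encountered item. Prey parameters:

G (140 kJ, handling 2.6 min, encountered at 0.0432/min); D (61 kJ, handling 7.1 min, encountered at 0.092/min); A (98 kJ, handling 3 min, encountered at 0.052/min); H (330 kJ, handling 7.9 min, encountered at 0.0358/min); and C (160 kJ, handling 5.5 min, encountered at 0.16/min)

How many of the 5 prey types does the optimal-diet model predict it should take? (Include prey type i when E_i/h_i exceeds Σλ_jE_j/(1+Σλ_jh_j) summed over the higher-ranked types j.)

E/h in descending order: G 53.8, H 41.8, A 32.7, C 29.1, D 8.59 kJ/min. The optimal diet is the largest prefix of this list for which every included type satisfies E_i/h_i > R on the types above it.
Rate on top 1: 5.437. H: 41.8 > 5.437 → include.
Rate on top 2: 12.8. A: 32.7 > 12.8 → include.
Rate on top 3: 14.8. C: 29.1 > 14.8 → include.
Rate on top 4: 19.97. D: 8.59 < 19.97 → exclude; stop.
Optimal diet: G, H, A, C — 4 of 5 types.

4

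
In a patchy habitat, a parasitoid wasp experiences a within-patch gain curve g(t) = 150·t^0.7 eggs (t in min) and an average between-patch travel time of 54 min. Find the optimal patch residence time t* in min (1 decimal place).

126.0 min

Optimal t* satisfies g'(t*) = g(t*)/(T + t*).
g'(t) = 0.7·150·t^-0.3. Setting 0.7·150·t^-0.3 = 150·t^0.7/(54+t) gives 0.7(54+t) = t, so 0.30·t = 0.7×54.
t* = 0.7×54/0.30 = 126 min.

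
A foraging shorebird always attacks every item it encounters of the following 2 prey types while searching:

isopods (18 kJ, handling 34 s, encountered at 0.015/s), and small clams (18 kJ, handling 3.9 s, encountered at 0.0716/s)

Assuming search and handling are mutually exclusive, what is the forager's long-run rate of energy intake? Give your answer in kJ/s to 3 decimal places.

R = (0.015×18 + 0.0716×18) / (1 + 0.015×34 + 0.0716×3.9) = 1.559/1.789 = 0.8712 kJ/s.

0.871 kJ/s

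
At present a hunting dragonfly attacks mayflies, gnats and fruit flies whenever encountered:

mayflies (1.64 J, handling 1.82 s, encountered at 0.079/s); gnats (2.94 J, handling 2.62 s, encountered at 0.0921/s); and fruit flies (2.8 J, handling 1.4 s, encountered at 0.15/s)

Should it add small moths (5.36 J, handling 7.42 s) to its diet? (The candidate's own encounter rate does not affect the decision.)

Yes

Intake rate on the current diet: R = (0.079×1.64 + 0.0921×2.94 + 0.15×2.8) / (1 + 0.079×1.82 + 0.0921×2.62 + 0.15×1.4) = 0.8203/1.595 = 0.5143 J/s.
small moths: E/h = 5.36/7.42 = 0.7224 J/s.
Since 0.7224 > R, including small moths increases the long-run rate.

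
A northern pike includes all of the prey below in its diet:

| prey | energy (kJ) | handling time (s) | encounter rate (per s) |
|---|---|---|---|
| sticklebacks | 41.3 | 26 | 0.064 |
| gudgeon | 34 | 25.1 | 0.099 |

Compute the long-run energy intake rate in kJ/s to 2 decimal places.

1.17 kJ/s

R = (0.064×41.3 + 0.099×34) / (1 + 0.064×26 + 0.099×25.1) = 6.009/5.149 = 1.167 kJ/s.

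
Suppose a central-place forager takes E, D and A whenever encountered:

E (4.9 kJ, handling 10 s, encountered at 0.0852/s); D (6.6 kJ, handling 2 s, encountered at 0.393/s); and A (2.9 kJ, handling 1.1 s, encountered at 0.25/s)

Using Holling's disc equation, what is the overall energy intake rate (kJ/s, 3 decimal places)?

R = (0.0852×4.9 + 0.393×6.6 + 0.25×2.9) / (1 + 0.0852×10 + 0.393×2 + 0.25×1.1) = 3.736/2.913 = 1.283 kJ/s.

1.283 kJ/s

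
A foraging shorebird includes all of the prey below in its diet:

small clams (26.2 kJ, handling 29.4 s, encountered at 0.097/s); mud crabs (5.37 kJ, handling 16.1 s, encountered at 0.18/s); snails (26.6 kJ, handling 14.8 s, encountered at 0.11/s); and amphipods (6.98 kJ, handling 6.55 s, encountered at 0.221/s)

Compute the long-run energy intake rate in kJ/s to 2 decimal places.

0.81 kJ/s

Energy encountered per unit search time: 0.097×26.2 + 0.18×5.37 + 0.11×26.6 + 0.221×6.98 = 7.977 kJ/s.
Handling time per unit search time: 0.097×29.4 + 0.18×16.1 + 0.11×14.8 + 0.221×6.55 = 8.825.
Rate = 7.977/(1 + 8.825) = 0.8118 kJ/s.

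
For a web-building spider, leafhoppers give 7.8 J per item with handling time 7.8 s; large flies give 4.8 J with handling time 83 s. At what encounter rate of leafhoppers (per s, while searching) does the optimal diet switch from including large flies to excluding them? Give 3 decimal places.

Drop large flies once their profitability E₂/h₂ falls below the rate achievable on leafhoppers alone: E₂/h₂ = λE₁/(1 + λh₁).
Solve for λ: λE₁h₂ = E₂(1 + λh₁) → λ(E₁h₂ − E₂h₁) = E₂ → λ = E₂/(E₁h₂ − E₂h₁).
λ = 4.8/(7.8×83 − 4.8×7.8) = 4.8/610 = 0.007869 per s.

0.008 per s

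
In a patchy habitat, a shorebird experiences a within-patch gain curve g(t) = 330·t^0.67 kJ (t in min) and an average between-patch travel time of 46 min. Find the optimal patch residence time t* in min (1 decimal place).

Maximise g(t)/(T+t): set derivative to zero → g'(t)(T+t) = g(t).
g'(t) = 0.67·330·t^-0.33. Setting 0.67·330·t^-0.33 = 330·t^0.67/(46+t) gives 0.67(46+t) = t, so 0.33·t = 0.67×46.
t* = 0.67×46/0.33 = 93.39 min.

93.4 min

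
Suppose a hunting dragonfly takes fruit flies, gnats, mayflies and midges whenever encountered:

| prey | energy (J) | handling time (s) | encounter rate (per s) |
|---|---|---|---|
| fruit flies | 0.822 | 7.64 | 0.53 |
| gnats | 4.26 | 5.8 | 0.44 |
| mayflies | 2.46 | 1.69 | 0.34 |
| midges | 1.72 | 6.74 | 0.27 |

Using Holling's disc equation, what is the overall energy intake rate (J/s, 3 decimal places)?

R = Σλ_iE_i / (1 + Σλ_ih_i)
Numerator: 0.53×0.822 + 0.44×4.26 + 0.34×2.46 + 0.27×1.72 = 3.611
Denominator: 1 + 0.53×7.64 + 0.44×5.8 + 0.34×1.69 + 0.27×6.74 = 9.996
R = 3.611/9.996 = 0.3612 J/s

0.361 J/s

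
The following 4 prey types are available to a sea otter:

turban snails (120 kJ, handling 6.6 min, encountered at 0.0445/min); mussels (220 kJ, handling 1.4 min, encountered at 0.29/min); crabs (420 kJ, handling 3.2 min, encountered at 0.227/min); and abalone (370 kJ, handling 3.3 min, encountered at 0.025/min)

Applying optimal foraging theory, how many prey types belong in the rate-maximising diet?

Profitabilities (E/h, kJ/min): mussels 157, crabs 131, abalone 112, turban snails 18.2. Add prey in this order while the next type's profitability exceeds the intake rate on those already taken.
Rate on top 1: 45.38. crabs: 131 > 45.38 → include.
Rate on top 2: 74.63. abalone: 112 > 74.63 → include.
Rate on top 3: 76.03. turban snails: 18.2 < 76.03 → exclude; stop.
Optimal diet: mussels, crabs, abalone — 3 of 4 types.

3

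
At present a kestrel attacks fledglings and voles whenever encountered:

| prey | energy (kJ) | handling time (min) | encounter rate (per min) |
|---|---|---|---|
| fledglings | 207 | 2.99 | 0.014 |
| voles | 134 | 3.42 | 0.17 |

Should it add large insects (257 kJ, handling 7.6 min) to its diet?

Yes

Intake rate on the current diet: R = (0.014×207 + 0.17×134) / (1 + 0.014×2.99 + 0.17×3.42) = 25.68/1.623 = 15.82 kJ/min.
large insects: E/h = 257/7.6 = 33.82 kJ/min.
33.82 > 15.82, so adding large insects raises the average — include it.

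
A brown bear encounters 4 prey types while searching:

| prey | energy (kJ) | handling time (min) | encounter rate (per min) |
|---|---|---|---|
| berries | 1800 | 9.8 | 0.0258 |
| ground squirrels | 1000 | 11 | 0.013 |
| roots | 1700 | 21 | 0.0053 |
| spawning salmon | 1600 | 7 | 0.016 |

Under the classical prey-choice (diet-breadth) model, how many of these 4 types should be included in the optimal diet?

Profitabilities (E/h, kJ/min): spawning salmon 229, berries 184, ground squirrels 90.9, roots 81. Add prey in this order while the next type's profitability exceeds the intake rate on those already taken.
Rate on top 1: 23.02. berries: 184 > 23.02 → include.
Rate on top 2: 52.78. ground squirrels: 90.9 > 52.78 → include.
Rate on top 3: 56.4. roots: 81 > 56.4 → include.
Optimal diet: spawning salmon, berries, ground squirrels, roots — 4 of 4 types.

4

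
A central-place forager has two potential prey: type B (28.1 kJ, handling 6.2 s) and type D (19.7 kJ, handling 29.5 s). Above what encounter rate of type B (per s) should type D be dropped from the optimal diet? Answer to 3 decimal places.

At the threshold, the rate on type B alone equals the profitability of type D: λ·28.1/(1 + λ·6.2) = 19.7/29.5 = 0.6678.
Rearranging, λ(28.1 − 0.6678×6.2) = 0.6678, so λ = 0.6678/23.96 = 0.02787 per s.

0.028 per s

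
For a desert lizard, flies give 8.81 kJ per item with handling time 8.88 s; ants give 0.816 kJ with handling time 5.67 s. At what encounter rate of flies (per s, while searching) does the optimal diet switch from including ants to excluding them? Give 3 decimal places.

The zero-one rule: include ants iff E₂/h₂ > λE₁/(1+λh₁). Equality gives the switch point.
λE₁h₂ = E₂ + λE₂h₁ ⇒ λ = E₂/(E₁h₂ − E₂h₁) = 0.816/(49.95 − 7.246) = 0.01911 per s.

0.019 per s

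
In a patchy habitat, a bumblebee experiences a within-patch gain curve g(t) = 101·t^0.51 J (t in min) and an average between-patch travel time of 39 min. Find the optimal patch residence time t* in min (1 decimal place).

By the marginal value theorem, leave when the instantaneous gain rate g'(t) equals the habitat-wide average g(t)/(T + t).
g'(t) = 0.51·101·t^-0.49. Setting 0.51·101·t^-0.49 = 101·t^0.51/(39+t) gives 0.51(39+t) = t, so 0.49·t = 0.51×39.
t* = 0.51×39/0.49 = 40.59 min.

40.6 min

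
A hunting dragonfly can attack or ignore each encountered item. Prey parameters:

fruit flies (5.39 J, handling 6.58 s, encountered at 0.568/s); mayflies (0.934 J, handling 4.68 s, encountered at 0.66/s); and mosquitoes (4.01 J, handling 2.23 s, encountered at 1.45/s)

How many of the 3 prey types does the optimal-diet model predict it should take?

1

Profitabilities (E/h, J/s): mosquitoes 1.8, fruit flies 0.819, mayflies 0.2. Add prey in this order while the next type's profitability exceeds the intake rate on those already taken.
Rate on top 1: 1.373. fruit flies: 0.819 < 1.373 → exclude; stop.
Optimal diet: mosquitoes — 1 of 3 types.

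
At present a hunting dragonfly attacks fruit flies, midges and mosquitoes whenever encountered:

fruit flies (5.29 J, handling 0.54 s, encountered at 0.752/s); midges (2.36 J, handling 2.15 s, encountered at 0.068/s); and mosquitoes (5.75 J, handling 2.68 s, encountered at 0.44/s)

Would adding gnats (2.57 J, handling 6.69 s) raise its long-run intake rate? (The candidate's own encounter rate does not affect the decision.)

No

On fruit flies, midges and mosquitoes alone, R = ΣλE/(1+Σλh) = 6.669/2.731 = 2.441 J/s.
Profitability of gnats: 2.57/6.69 = 0.3842 J/s.
Since 0.3842 < R, time spent handling gnats is better spent searching.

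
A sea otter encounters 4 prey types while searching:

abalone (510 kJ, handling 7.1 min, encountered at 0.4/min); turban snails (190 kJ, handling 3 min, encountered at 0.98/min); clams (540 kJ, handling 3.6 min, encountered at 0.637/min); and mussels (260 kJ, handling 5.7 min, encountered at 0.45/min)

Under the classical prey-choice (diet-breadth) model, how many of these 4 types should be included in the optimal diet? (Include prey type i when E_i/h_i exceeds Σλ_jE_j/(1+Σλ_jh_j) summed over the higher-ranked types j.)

Profitabilities (E/h, kJ/min): clams 150, abalone 71.8, turban snails 63.3, mussels 45.6. Add prey in this order while the next type's profitability exceeds the intake rate on those already taken.
Rate on top 1: 104.5. abalone: 71.8 < 104.5 → exclude; stop.
Optimal diet: clams — 1 of 4 types.

1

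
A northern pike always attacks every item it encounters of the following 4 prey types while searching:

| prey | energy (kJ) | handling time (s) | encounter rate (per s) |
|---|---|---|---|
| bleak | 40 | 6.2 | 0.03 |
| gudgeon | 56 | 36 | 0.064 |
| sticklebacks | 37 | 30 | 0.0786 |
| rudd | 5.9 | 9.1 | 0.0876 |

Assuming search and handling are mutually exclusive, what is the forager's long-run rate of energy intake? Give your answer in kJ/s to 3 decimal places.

1.235 kJ/s

Energy encountered per unit search time: 0.03×40 + 0.064×56 + 0.0786×37 + 0.0876×5.9 = 8.209 kJ/s.
Handling time per unit search time: 0.03×6.2 + 0.064×36 + 0.0786×30 + 0.0876×9.1 = 5.645.
Rate = 8.209/(1 + 5.645) = 1.235 kJ/s.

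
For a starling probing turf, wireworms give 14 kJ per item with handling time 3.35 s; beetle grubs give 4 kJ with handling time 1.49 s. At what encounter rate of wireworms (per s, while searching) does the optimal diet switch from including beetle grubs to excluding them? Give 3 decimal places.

Drop beetle grubs once their profitability E₂/h₂ falls below the rate achievable on wireworms alone: E₂/h₂ = λE₁/(1 + λh₁).
Solve for λ: λE₁h₂ = E₂(1 + λh₁) → λ(E₁h₂ − E₂h₁) = E₂ → λ = E₂/(E₁h₂ − E₂h₁).
λ = 4/(14×1.49 − 4×3.35) = 4/7.46 = 0.5362 per s.

0.536 per s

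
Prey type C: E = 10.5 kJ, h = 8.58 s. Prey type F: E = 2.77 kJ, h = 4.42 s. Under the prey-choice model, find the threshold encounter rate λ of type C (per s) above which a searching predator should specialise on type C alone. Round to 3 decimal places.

0.122 per s

Drop type F once their profitability E₂/h₂ falls below the rate achievable on type C alone: E₂/h₂ = λE₁/(1 + λh₁).
Solve for λ: λE₁h₂ = E₂(1 + λh₁) → λ(E₁h₂ − E₂h₁) = E₂ → λ = E₂/(E₁h₂ − E₂h₁).
λ = 2.77/(10.5×4.42 − 2.77×8.58) = 2.77/22.64 = 0.1223 per s.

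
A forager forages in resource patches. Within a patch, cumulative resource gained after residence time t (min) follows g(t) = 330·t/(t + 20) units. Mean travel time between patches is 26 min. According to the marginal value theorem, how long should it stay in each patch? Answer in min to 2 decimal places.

22.80 min

By the marginal value theorem, leave when the instantaneous gain rate g'(t) equals the habitat-wide average g(t)/(T + t).
g'(t) = 330·20/(t + 20)². Setting 330·20/(t+20)² = 330t/[(t+20)(26+t)] gives 20(26+t) = t(t+20), so t² = 20×26 = 520.
t* = √520 = 22.8 min.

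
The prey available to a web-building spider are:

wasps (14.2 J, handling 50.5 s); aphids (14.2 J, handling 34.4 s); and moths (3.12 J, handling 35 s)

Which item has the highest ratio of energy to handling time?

In descending order of E/h:
aphids: 14.2/34.4 = 0.413 J/s
wasps: 14.2/50.5 = 0.281 J/s
moths: 3.12/35 = 0.0891 J/s

aphids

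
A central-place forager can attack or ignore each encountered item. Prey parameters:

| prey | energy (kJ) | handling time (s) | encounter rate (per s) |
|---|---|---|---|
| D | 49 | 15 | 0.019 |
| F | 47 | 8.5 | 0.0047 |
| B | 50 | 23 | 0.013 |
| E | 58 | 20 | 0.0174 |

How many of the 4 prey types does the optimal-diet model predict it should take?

Rank by E/h (kJ/s): F 5.53, D 3.27, E 2.9, B 2.17. Include each in turn until the next type's E/h falls below the running intake rate.
Rate on top 1: 0.2124. D: 3.27 > 0.2124 → include.
Rate on top 2: 0.8694. E: 2.9 > 0.8694 → include.
Rate on top 3: 1.292. B: 2.17 > 1.292 → include.
Optimal diet: F, D, E, B — 4 of 4 types.

4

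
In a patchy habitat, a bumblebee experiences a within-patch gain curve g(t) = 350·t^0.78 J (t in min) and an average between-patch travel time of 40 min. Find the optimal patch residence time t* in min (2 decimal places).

Maximise g(t)/(T+t): set derivative to zero → g'(t)(T+t) = g(t).
g'(t) = 0.78·350·t^-0.22. Setting 0.78·350·t^-0.22 = 350·t^0.78/(40+t) gives 0.78(40+t) = t, so 0.22·t = 0.78×40.
t* = 0.78×40/0.22 = 141.8 min.

141.82 min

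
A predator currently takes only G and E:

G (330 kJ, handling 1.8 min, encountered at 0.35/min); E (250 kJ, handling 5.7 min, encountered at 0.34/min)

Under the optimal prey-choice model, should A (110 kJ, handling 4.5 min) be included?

No

Current rate: (0.35×330 + 0.34×250)/(1 + 0.35×1.8 + 0.34×5.7) = 56.19 kJ/min.
Profitability of A: 110/4.5 = 24.44 kJ/min.
Since 24.44 < R, time spent handling A is better spent searching.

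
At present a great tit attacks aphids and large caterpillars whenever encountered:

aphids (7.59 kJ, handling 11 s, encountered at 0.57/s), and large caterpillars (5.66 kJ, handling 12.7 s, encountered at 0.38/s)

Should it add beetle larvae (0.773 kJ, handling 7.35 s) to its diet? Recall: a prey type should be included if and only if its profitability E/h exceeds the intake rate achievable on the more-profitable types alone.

Current rate: (0.57×7.59 + 0.38×5.66)/(1 + 0.57×11 + 0.38×12.7) = 0.5355 kJ/s.
Profitability of beetle larvae: 0.773/7.35 = 0.1052 kJ/s.
0.1052 < 0.5355, so adding beetle larvae would lower the average — exclude it.

No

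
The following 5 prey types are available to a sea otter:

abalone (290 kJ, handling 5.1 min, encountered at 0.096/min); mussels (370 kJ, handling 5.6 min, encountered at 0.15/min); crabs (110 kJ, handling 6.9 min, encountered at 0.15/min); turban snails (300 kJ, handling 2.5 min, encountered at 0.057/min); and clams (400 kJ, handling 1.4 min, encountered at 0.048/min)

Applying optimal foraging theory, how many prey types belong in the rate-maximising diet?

4

E/h in descending order: clams 286, turban snails 120, mussels 66.1, abalone 56.9, crabs 15.9 kJ/min. The optimal diet is the largest prefix of this list for which every included type satisfies E_i/h_i > R on the types above it.
Rate on top 1: 17.99. turban snails: 120 > 17.99 → include.
Rate on top 2: 30.01. mussels: 66.1 > 30.01 → include.
Rate on top 3: 44.79. abalone: 56.9 > 44.79 → include.
Rate on top 4: 47.12. crabs: 15.9 < 47.12 → exclude; stop.
Optimal diet: clams, turban snails, mussels, abalone — 4 of 5 types.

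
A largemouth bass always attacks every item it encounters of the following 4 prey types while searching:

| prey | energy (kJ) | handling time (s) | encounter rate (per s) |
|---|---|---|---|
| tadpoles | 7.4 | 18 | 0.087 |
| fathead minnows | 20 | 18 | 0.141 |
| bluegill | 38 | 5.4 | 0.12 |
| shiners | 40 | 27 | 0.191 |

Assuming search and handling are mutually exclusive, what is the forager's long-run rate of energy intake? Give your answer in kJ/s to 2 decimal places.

1.44 kJ/s

R = (0.087×7.4 + 0.141×20 + 0.12×38 + 0.191×40) / (1 + 0.087×18 + 0.141×18 + 0.12×5.4 + 0.191×27) = 15.66/10.91 = 1.436 kJ/s.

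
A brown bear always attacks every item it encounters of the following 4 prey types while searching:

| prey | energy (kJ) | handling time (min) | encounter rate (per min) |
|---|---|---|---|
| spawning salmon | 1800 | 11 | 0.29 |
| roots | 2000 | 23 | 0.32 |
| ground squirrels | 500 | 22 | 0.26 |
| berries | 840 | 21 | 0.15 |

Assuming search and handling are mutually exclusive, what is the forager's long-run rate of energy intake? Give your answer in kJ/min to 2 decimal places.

R = Σλ_iE_i / (1 + Σλ_ih_i)
Numerator: 0.29×1800 + 0.32×2000 + 0.26×500 + 0.15×840 = 1418
Denominator: 1 + 0.29×11 + 0.32×23 + 0.26×22 + 0.15×21 = 20.42
R = 1418/20.42 = 69.44 kJ/min

69.44 kJ/min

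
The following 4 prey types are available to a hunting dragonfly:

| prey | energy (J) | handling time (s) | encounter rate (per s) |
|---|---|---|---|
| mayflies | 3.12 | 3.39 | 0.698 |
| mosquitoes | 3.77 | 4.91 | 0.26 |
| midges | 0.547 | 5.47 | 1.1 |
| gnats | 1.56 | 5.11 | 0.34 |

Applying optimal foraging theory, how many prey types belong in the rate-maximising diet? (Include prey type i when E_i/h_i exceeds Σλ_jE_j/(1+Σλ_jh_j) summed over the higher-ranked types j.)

Rank by E/h (J/s): mayflies 0.92, mosquitoes 0.768, gnats 0.305, midges 0.1. Include each in turn until the next type's E/h falls below the running intake rate.
Rate on top 1: 0.6469. mosquitoes: 0.768 > 0.6469 → include.
Rate on top 2: 0.6802. gnats: 0.305 < 0.6802 → exclude; stop.
Optimal diet: mayflies, mosquitoes — 2 of 4 types.

2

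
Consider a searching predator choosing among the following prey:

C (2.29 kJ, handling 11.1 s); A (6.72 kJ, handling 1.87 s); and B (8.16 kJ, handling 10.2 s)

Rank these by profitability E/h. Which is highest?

A

Profitability E/h (kJ/s): C = 2.29/11.1 = 0.206, A = 6.72/1.87 = 3.59, B = 8.16/10.2 = 0.8.
Ranked: A > B > C.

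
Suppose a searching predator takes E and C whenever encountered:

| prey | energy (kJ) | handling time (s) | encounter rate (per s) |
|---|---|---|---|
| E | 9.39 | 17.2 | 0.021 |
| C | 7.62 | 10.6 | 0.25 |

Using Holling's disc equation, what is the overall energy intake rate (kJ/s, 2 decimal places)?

Energy encountered per unit search time: 0.021×9.39 + 0.25×7.62 = 2.102 kJ/s.
Handling time per unit search time: 0.021×17.2 + 0.25×10.6 = 3.011.
Rate = 2.102/(1 + 3.011) = 0.5241 kJ/s.

0.52 kJ/s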